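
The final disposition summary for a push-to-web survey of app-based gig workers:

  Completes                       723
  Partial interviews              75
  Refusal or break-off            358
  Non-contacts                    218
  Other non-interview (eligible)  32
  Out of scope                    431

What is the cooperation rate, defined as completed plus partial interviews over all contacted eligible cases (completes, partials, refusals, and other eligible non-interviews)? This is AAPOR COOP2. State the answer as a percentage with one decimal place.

67.2%

Num = 723 + 75 = 798
Denom = 723 + 75 + 358 + 32 = 1188
COOP2 = 798 / 1188 = 0.6717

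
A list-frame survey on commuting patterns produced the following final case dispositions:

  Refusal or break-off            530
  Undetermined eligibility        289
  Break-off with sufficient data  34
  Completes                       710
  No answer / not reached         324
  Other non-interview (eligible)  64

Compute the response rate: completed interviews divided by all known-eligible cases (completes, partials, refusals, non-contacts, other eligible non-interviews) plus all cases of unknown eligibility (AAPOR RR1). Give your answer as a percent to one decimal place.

Num → 710
Denom → 710 + 34 + 530 + 324 + 64 + 289 = 1951
RR1 = 710 / 1951 = 0.3639

36.4%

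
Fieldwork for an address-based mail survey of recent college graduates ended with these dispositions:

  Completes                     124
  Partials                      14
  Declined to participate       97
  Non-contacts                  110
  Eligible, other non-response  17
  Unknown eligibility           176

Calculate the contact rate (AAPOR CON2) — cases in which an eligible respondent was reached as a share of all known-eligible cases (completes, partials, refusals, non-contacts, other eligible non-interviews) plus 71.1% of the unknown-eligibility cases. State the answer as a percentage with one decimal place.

Numerator → 124 + 14 + 97 + 17 = 252
Determined eligible → 124 + 14 + 97 + 110 + 17 = 362
Estimated eligible among unknowns → 0.7110 × 176 = 125.14
Denom → 362 + 125.14 = 487.14
CON2 = 252 / 487.14 = 0.5173

51.7%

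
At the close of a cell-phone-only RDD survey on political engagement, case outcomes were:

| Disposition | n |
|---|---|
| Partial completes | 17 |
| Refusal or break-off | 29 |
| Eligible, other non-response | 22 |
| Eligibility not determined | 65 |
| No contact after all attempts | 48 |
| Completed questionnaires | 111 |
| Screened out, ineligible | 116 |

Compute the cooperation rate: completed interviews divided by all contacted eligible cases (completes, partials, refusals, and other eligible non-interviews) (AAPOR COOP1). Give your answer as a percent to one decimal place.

Top = 111
Denominator = 111 + 17 + 29 + 22 = 179
COOP1 = 111 / 179 = 0.6201

62.0%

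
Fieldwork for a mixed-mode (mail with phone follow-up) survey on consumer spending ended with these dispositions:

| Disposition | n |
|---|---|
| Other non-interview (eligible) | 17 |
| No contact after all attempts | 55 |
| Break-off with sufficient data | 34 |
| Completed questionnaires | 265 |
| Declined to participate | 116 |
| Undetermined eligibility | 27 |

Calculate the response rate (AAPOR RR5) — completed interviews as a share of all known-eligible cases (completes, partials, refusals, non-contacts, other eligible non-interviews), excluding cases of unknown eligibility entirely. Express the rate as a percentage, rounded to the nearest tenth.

54.4%

Numerator: 265
Base: 265 + 34 + 116 + 55 + 17 = 487
RR5 = 265 / 487 = 0.5441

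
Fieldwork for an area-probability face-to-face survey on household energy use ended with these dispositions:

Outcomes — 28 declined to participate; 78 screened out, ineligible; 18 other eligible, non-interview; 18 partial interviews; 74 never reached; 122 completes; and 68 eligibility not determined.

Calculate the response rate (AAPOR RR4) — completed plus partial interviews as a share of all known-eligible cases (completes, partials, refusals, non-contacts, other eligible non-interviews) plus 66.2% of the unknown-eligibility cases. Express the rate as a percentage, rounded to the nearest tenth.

Numerator = 122 + 18 = 140
Known eligible = 122 + 18 + 28 + 74 + 18 = 260
Eligible share of unknowns = 0.6620 × 68 = 45.02
Base = 260 + 45.02 = 305.02
RR4 = 140 / 305.02 = 0.4590

45.9%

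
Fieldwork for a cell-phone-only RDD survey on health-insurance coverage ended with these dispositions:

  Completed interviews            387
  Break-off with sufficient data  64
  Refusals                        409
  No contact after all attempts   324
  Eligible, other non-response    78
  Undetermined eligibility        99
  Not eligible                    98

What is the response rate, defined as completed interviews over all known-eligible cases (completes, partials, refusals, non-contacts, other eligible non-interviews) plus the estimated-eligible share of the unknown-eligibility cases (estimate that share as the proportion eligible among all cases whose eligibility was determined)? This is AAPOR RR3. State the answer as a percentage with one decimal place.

Numerator: 387
Determined eligible: 387 + 64 + 409 + 324 + 78 = 1262
e = 1262 / (1262 + 98) = 1262 / 1360 = 0.9279
Estimated eligible among unknowns: 0.9279 × 99 = 91.86
Denominator: 1262 + 91.86 = 1353.86
RR3 = 387 / 1353.86 = 0.2858

28.6%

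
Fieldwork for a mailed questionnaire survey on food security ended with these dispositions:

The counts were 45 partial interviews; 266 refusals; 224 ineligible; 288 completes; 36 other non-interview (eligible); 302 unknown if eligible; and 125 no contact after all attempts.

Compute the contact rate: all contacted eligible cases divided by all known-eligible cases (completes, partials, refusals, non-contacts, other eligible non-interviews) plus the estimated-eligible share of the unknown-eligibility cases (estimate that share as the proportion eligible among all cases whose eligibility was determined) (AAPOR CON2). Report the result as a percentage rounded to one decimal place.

Top = 288 + 45 + 266 + 36 = 635
Determined eligible = 288 + 45 + 266 + 125 + 36 = 760
e = 760 / (760 + 224) = 760 / 984 = 0.7724
e × U = 0.7724 × 302 = 233.26
Base = 760 + 233.26 = 993.26
CON2 = 635 / 993.26 = 0.6393

63.9%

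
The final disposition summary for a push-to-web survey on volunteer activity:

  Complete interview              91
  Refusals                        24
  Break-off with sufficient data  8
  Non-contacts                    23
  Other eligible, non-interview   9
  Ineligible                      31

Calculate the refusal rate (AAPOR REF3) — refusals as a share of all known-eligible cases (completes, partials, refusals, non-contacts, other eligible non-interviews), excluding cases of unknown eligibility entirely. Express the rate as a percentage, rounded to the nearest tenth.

Numerator: 24
Denominator: 91 + 8 + 24 + 23 + 9 = 155
REF3 = 24 / 155 = 0.1548

15.5%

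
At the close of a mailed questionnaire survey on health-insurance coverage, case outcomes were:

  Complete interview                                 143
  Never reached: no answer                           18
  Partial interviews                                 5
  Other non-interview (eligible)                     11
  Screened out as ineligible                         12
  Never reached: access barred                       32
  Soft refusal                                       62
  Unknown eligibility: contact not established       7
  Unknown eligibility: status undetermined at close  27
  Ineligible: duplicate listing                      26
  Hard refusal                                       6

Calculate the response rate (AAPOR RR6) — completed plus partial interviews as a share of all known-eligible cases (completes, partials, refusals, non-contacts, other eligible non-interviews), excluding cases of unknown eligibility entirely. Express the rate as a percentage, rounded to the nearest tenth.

Refused = 6 + 62 = 68
No answer / not reached = 18 + 32 = 50
Eligibility not determined = 7 + 27 = 34
Screened out, ineligible = 12 + 26 = 38
Numerator: 143 + 5 = 148
Base: 143 + 5 + 68 + 50 + 11 = 277
RR6 = 148 / 277 = 0.5343

53.4%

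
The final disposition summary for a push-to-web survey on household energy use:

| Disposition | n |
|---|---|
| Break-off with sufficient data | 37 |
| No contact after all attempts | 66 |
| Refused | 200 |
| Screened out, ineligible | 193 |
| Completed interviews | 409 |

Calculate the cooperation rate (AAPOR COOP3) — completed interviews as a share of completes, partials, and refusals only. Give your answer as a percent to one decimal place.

63.3%

Top → 409
Denom → 409 + 37 + 200 = 646
COOP3 = 409 / 646 = 0.6331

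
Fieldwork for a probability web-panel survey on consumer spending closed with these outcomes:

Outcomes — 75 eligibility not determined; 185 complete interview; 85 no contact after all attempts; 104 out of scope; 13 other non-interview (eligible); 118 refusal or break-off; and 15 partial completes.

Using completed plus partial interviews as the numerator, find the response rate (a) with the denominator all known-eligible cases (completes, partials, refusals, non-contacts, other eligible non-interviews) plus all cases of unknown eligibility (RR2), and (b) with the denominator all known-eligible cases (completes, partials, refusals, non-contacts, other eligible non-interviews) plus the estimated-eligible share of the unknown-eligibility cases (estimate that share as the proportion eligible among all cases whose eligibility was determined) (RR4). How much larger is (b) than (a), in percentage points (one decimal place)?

1.3

Num → 185 + 15 = 200
Denom → 185 + 15 + 118 + 85 + 13 + 75 = 491
RR2 = 200 / 491 = 0.4073
Determined eligible → 185 + 15 + 118 + 85 + 13 = 416
e = 416 / (416 + 104) = 416 / 520 = 0.8000
Eligible share of unknowns → 0.8000 × 75 = 60.00
Denom → 416 + 60.00 = 476.00
RR4 = 200 / 476.00 = 0.4202
Difference = 42.02 − 40.73 = 1.29 percentage points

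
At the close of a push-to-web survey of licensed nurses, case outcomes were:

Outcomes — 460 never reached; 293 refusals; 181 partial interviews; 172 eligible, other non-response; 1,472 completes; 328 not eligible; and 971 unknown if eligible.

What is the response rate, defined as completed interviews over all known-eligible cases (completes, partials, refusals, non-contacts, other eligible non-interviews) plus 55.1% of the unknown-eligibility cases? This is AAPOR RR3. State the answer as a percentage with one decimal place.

47.3%

Top: 1472
Known eligible: 1472 + 181 + 293 + 460 + 172 = 2578
Eligible share of unknowns: 0.5510 × 971 = 535.02
Base: 2578 + 535.02 = 3113.02
RR3 = 1472 / 3113.02 = 0.4729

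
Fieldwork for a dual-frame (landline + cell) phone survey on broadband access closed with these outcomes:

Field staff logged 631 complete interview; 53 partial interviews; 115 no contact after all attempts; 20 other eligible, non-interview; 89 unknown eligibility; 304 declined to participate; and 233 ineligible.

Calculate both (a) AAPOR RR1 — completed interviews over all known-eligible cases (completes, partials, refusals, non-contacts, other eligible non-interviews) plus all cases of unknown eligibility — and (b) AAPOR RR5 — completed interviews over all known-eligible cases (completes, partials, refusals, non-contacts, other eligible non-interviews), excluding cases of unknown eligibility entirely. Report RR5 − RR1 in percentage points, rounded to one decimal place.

Num = 631
Base = 631 + 53 + 304 + 115 + 20 + 89 = 1212
RR1 = 631 / 1212 = 0.5206
Base = 631 + 53 + 304 + 115 + 20 = 1123
RR5 = 631 / 1123 = 0.5619
Difference = 56.19 − 52.06 = 4.13 percentage points

4.1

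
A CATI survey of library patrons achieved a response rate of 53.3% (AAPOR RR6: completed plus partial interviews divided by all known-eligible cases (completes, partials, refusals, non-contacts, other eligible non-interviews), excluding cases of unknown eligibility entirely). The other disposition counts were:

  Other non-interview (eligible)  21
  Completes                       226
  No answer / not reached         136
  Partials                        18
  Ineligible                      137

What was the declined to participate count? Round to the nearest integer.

Num: 226 + 18 = 244
RR6 = 244 / D = 0.533
D = 244 / 0.533 = 457.8
Remaining denominator categories sum to 401
declined to participate = 457.8 − 401 ≈ 57

57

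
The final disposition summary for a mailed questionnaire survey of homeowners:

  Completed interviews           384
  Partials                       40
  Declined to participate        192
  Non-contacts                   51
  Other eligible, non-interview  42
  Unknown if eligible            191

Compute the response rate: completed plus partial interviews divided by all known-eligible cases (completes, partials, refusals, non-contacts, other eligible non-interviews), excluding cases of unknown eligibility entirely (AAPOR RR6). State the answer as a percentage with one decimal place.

59.8%

Num = 384 + 40 = 424
Denominator = 384 + 40 + 192 + 51 + 42 = 709
RR6 = 424 / 709 = 0.5980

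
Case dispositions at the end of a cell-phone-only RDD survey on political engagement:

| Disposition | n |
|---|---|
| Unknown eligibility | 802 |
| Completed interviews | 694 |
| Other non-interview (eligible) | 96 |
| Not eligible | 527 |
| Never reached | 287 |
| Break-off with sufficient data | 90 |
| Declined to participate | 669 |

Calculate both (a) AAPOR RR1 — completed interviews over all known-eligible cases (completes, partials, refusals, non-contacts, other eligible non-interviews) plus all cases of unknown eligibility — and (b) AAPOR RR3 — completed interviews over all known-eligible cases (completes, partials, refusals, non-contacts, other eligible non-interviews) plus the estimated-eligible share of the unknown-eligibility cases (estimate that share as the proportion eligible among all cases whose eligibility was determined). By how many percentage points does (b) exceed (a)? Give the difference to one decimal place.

1.9

Num: 694
Denominator: 694 + 90 + 669 + 287 + 96 + 802 = 2638
RR1 = 694 / 2638 = 0.2631
Eligible (known): 694 + 90 + 669 + 287 + 96 = 1836
e = 1836 / (1836 + 527) = 1836 / 2363 = 0.7770
e × U: 0.7770 × 802 = 623.15
Denominator: 1836 + 623.15 = 2459.15
RR3 = 694 / 2459.15 = 0.2822
Difference = 28.22 − 26.31 = 1.91 percentage points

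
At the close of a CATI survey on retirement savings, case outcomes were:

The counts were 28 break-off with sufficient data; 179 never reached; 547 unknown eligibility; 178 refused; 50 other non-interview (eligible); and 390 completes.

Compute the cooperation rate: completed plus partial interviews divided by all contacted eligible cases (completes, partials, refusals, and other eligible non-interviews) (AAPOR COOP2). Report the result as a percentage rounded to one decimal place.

64.7%

Top → 390 + 28 = 418
Base → 390 + 28 + 178 + 50 = 646
COOP2 = 418 / 646 = 0.6471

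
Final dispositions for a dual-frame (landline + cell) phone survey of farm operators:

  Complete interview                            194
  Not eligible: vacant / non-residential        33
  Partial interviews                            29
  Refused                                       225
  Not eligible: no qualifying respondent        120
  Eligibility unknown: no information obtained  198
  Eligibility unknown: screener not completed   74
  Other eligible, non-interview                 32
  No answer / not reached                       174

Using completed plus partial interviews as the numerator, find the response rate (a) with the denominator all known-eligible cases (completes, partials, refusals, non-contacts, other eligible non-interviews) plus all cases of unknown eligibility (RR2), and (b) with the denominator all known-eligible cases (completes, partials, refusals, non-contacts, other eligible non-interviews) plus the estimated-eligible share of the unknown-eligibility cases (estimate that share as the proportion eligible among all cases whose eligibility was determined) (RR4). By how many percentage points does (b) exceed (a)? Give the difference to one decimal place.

1.4

Eligibility not determined = 74 + 198 = 272
Screened out, ineligible = 120 + 33 = 153
Num: 194 + 29 = 223
Base: 194 + 29 + 225 + 174 + 32 + 272 = 926
RR2 = 223 / 926 = 0.2408
Known eligible: 194 + 29 + 225 + 174 + 32 = 654
e = 654 / (654 + 153) = 654 / 807 = 0.8104
Estimated eligible among unknowns: 0.8104 × 272 = 220.43
Base: 654 + 220.43 = 874.43
RR4 = 223 / 874.43 = 0.2550
Difference = 25.50 − 24.08 = 1.42 percentage points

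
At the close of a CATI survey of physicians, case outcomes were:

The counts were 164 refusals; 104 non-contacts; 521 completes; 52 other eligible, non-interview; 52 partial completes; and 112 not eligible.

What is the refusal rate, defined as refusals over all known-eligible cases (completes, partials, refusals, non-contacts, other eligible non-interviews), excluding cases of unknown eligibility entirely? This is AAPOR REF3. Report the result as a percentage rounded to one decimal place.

18.4%

Num = 164
Denominator = 521 + 52 + 164 + 104 + 52 = 893
REF3 = 164 / 893 = 0.1837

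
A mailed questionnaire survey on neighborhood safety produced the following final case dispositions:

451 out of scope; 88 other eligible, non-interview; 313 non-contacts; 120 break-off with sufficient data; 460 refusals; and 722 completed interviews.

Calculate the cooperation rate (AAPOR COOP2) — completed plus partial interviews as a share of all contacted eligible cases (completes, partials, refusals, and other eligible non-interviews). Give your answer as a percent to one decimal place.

Num: 722 + 120 = 842
Denominator: 722 + 120 + 460 + 88 = 1390
COOP2 = 842 / 1390 = 0.6058

60.6%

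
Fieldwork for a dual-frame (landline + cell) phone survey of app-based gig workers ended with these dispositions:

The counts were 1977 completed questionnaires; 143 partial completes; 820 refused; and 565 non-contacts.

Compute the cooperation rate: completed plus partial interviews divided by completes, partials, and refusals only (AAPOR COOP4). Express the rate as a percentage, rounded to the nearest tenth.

Num → 1977 + 143 = 2120
Denom → 1977 + 143 + 820 = 2940
COOP4 = 2120 / 2940 = 0.7211

72.1%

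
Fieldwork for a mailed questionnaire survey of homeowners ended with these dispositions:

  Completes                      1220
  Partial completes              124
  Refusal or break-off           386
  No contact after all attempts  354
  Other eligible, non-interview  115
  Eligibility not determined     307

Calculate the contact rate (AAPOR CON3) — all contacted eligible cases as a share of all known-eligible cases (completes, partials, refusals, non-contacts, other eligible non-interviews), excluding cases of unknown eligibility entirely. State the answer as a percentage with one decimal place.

Numerator = 1220 + 124 + 386 + 115 = 1845
Base = 1220 + 124 + 386 + 354 + 115 = 2199
CON3 = 1845 / 2199 = 0.8390

83.9%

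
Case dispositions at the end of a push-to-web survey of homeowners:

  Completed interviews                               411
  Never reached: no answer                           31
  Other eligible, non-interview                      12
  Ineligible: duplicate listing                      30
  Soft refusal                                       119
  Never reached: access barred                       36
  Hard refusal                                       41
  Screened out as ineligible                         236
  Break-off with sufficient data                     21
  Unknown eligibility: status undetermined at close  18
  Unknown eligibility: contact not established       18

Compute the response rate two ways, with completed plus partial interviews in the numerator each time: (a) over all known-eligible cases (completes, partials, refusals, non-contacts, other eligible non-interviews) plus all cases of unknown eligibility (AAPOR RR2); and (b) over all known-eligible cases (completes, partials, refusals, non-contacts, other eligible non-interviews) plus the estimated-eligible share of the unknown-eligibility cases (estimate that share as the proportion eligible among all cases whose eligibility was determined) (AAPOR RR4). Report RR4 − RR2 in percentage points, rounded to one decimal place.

Refused = 41 + 119 = 160
Non-contacts = 31 + 36 = 67
Unknown if eligible = 18 + 18 = 36
Screened out, ineligible = 236 + 30 = 266
Top: 411 + 21 = 432
Denominator: 411 + 21 + 160 + 67 + 12 + 36 = 707
RR2 = 432 / 707 = 0.6110
Known eligible: 411 + 21 + 160 + 67 + 12 = 671
e = 671 / (671 + 266) = 671 / 937 = 0.7161
e × U: 0.7161 × 36 = 25.78
Denominator: 671 + 25.78 = 696.78
RR4 = 432 / 696.78 = 0.6200
Difference = 62.00 − 61.10 = 0.90 percentage points

0.9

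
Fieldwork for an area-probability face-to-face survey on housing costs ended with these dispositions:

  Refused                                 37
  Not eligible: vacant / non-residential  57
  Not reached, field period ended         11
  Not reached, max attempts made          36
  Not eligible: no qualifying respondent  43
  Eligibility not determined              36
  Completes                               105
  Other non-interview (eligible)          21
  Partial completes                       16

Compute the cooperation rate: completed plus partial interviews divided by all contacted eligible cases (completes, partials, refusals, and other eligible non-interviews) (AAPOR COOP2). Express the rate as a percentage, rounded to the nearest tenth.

67.6%

Non-contacts = 11 + 36 = 47
Out of scope = 43 + 57 = 100
Numerator = 105 + 16 = 121
Base = 105 + 16 + 37 + 21 = 179
COOP2 = 121 / 179 = 0.6760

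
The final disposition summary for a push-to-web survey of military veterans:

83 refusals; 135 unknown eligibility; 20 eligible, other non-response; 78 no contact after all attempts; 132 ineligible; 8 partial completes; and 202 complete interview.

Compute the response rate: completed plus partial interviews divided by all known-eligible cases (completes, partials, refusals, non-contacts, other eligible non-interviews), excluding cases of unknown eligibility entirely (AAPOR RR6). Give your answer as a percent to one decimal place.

53.7%

Top → 202 + 8 = 210
Base → 202 + 8 + 83 + 78 + 20 = 391
RR6 = 210 / 391 = 0.5371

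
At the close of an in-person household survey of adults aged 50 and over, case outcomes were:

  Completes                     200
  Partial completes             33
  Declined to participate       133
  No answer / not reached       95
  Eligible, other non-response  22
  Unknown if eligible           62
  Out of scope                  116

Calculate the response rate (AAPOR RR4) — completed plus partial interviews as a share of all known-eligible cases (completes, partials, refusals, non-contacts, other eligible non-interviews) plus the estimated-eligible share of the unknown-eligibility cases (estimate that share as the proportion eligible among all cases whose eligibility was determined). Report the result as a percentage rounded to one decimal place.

43.7%

Numerator → 200 + 33 = 233
Eligible (known) → 200 + 33 + 133 + 95 + 22 = 483
e = 483 / (483 + 116) = 483 / 599 = 0.8063
Eligible share of unknowns → 0.8063 × 62 = 49.99
Denominator → 483 + 49.99 = 532.99
RR4 = 233 / 532.99 = 0.4372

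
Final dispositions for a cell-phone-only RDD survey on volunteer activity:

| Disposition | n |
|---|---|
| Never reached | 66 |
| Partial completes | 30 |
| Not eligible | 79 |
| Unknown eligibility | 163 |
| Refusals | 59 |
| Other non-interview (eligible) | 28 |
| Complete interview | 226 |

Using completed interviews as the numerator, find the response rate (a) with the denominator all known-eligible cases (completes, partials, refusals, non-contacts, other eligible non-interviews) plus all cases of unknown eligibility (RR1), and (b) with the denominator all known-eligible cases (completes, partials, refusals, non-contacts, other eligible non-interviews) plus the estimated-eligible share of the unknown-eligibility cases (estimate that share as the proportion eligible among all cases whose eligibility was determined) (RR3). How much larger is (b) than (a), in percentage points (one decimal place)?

1.9

Num: 226
Denominator: 226 + 30 + 59 + 66 + 28 + 163 = 572
RR1 = 226 / 572 = 0.3951
Determined eligible: 226 + 30 + 59 + 66 + 28 = 409
e = 409 / (409 + 79) = 409 / 488 = 0.8381
e × U: 0.8381 × 163 = 136.61
Denominator: 409 + 136.61 = 545.61
RR3 = 226 / 545.61 = 0.4142
Difference = 41.42 − 39.51 = 1.91 percentage points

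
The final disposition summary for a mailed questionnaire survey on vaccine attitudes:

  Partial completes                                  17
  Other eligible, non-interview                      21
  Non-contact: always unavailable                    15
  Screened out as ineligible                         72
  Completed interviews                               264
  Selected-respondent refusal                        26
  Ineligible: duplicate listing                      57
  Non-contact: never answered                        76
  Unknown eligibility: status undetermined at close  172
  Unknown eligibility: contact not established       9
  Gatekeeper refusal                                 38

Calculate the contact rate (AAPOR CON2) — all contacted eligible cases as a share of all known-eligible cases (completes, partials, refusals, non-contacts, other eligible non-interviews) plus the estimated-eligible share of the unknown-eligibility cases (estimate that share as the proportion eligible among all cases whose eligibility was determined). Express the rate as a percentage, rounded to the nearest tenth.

61.2%

Refusals = 38 + 26 = 64
Never reached = 76 + 15 = 91
Unknown if eligible = 9 + 172 = 181
Out of scope = 72 + 57 = 129
Numerator → 264 + 17 + 64 + 21 = 366
Determined eligible → 264 + 17 + 64 + 91 + 21 = 457
e = 457 / (457 + 129) = 457 / 586 = 0.7799
e × U → 0.7799 × 181 = 141.16
Base → 457 + 141.16 = 598.16
CON2 = 366 / 598.16 = 0.6119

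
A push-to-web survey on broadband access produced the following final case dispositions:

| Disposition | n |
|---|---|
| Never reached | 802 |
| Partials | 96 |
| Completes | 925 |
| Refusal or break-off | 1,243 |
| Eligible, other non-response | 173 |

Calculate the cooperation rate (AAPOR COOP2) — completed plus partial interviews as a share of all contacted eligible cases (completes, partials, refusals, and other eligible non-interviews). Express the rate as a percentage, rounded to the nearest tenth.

Numerator: 925 + 96 = 1021
Denominator: 925 + 96 + 1243 + 173 = 2437
COOP2 = 1021 / 2437 = 0.4190

41.9%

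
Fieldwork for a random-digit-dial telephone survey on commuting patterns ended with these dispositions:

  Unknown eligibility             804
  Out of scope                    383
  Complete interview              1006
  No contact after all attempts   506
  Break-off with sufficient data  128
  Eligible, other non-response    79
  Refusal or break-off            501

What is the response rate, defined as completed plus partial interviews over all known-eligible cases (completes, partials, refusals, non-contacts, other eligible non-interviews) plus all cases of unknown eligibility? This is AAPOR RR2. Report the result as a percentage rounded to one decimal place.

37.5%

Num: 1006 + 128 = 1134
Base: 1006 + 128 + 501 + 506 + 79 + 804 = 3024
RR2 = 1134 / 3024 = 0.3750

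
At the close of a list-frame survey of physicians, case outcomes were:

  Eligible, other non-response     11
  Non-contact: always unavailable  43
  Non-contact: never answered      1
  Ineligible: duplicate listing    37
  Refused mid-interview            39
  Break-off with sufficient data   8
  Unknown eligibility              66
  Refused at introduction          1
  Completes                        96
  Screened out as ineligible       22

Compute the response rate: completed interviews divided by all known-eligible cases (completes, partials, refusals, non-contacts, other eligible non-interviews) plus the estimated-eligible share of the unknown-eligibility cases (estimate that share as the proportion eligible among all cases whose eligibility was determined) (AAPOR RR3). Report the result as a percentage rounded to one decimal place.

38.4%

Refusal or break-off = 1 + 39 = 40
No contact after all attempts = 1 + 43 = 44
Not eligible = 22 + 37 = 59
Numerator = 96
Eligible (known) = 96 + 8 + 40 + 44 + 11 = 199
e = 199 / (199 + 59) = 199 / 258 = 0.7713
Eligible share of unknowns = 0.7713 × 66 = 50.91
Base = 199 + 50.91 = 249.91
RR3 = 96 / 249.91 = 0.3841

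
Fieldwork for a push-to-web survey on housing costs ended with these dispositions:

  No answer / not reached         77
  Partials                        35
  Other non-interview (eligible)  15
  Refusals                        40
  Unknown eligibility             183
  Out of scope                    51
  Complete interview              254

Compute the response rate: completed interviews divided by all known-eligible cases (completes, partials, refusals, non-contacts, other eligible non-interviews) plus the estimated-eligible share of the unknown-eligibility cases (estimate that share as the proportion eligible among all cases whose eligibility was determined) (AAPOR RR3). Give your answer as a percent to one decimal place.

43.5%

Num: 254
Determined eligible: 254 + 35 + 40 + 77 + 15 = 421
e = 421 / (421 + 51) = 421 / 472 = 0.8919
Eligible share of unknowns: 0.8919 × 183 = 163.22
Base: 421 + 163.22 = 584.22
RR3 = 254 / 584.22 = 0.4348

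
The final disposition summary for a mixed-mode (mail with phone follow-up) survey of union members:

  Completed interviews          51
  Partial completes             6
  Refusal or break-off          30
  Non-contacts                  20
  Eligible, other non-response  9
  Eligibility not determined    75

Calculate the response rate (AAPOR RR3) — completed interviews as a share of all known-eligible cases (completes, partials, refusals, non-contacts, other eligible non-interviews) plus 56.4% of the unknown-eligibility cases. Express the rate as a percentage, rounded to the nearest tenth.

Top: 51
Eligible (known): 51 + 6 + 30 + 20 + 9 = 116
Eligible share of unknowns: 0.5640 × 75 = 42.30
Denominator: 116 + 42.30 = 158.30
RR3 = 51 / 158.30 = 0.3222

32.2%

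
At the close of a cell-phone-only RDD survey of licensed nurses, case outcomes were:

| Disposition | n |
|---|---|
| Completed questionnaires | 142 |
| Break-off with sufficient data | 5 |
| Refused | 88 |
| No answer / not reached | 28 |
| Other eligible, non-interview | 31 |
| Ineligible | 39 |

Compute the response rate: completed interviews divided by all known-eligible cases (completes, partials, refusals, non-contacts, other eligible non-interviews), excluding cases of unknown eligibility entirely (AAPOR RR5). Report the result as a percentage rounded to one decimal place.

Top = 142
Denom = 142 + 5 + 88 + 28 + 31 = 294
RR5 = 142 / 294 = 0.4830

48.3%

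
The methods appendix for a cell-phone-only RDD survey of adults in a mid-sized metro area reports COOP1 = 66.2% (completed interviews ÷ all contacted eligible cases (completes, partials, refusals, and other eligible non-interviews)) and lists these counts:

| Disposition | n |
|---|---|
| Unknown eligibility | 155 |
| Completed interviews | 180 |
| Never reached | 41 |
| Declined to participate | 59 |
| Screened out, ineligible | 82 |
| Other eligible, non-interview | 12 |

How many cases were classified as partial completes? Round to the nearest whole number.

21

COOP1 = 180 / D = 0.662
D = 180 / 0.662 = 271.9
Rest of base = 251
partial completes = 271.9 − 251 ≈ 21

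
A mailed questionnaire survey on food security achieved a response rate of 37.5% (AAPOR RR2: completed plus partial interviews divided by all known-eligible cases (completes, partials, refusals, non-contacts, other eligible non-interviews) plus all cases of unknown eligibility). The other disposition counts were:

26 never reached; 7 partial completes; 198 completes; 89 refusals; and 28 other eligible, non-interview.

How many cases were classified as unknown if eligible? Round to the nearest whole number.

199

Num: 198 + 7 = 205
RR2 = 205 / D = 0.375
D = 205 / 0.375 = 546.7
Remaining denominator categories sum to 348
unknown if eligible = 546.7 − 348 ≈ 199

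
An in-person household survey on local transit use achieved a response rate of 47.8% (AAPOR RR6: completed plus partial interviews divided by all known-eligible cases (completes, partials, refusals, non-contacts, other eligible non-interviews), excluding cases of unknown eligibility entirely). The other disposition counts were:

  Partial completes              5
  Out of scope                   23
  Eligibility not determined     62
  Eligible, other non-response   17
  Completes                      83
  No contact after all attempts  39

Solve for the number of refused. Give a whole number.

40

Numerator = 83 + 5 = 88
RR6 = 88 / D = 0.478
D = 88 / 0.478 = 184.1
Remaining denominator categories sum to 144
refused = 184.1 − 144 ≈ 40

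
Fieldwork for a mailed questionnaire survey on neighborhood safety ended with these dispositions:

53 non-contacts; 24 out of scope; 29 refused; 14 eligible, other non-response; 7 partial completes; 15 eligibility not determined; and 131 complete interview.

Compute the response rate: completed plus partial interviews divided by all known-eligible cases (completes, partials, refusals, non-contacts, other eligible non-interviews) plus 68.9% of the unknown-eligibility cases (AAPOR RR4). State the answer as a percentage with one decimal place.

56.5%

Numerator → 131 + 7 = 138
Eligible (known) → 131 + 7 + 29 + 53 + 14 = 234
Estimated eligible among unknowns → 0.6890 × 15 = 10.33
Denom → 234 + 10.33 = 244.33
RR4 = 138 / 244.33 = 0.5648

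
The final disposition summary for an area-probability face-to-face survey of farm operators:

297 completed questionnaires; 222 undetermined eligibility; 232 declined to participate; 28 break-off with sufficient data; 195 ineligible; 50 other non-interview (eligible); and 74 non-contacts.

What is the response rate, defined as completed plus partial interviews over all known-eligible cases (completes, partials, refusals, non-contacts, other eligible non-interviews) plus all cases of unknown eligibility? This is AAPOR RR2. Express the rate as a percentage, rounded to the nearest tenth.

36.0%

Num → 297 + 28 = 325
Denominator → 297 + 28 + 232 + 74 + 50 + 222 = 903
RR2 = 325 / 903 = 0.3599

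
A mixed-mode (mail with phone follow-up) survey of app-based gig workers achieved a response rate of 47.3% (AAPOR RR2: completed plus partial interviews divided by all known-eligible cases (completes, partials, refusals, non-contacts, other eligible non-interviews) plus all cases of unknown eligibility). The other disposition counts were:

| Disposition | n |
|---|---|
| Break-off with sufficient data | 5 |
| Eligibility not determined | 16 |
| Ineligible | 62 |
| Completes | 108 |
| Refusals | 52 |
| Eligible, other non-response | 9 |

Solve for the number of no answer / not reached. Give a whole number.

49

Num = 108 + 5 = 113
RR2 = 113 / D = 0.473
D = 113 / 0.473 = 238.9
Rest of base = 190
no answer / not reached = 238.9 − 190 ≈ 49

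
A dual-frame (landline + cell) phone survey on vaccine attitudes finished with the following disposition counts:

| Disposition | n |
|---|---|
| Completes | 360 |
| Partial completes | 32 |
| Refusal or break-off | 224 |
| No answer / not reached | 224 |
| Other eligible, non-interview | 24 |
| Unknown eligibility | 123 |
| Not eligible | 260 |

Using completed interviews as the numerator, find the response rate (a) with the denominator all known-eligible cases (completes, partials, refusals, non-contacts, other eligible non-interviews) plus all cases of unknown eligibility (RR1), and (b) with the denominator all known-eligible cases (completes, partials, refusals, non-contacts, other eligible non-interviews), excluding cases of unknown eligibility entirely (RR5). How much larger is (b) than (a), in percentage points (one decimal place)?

5.2

Numerator = 360
Denom = 360 + 32 + 224 + 224 + 24 + 123 = 987
RR1 = 360 / 987 = 0.3647
Denom = 360 + 32 + 224 + 224 + 24 = 864
RR5 = 360 / 864 = 0.4167
Difference = 41.67 − 36.47 = 5.20 percentage points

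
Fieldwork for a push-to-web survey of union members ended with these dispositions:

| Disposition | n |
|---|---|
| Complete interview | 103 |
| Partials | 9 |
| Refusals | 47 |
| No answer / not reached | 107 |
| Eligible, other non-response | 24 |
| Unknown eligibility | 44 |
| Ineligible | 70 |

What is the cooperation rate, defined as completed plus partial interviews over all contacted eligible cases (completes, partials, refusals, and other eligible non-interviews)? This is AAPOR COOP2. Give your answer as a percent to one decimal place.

Num: 103 + 9 = 112
Denominator: 103 + 9 + 47 + 24 = 183
COOP2 = 112 / 183 = 0.6120

61.2%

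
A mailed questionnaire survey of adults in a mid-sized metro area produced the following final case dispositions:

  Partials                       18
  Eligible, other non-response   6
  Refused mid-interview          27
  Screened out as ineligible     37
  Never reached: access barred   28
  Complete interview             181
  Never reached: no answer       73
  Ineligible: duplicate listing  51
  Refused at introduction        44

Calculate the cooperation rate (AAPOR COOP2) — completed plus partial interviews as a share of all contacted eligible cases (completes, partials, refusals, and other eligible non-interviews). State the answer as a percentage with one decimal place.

Refused = 44 + 27 = 71
No answer / not reached = 73 + 28 = 101
Screened out, ineligible = 37 + 51 = 88
Num = 181 + 18 = 199
Base = 181 + 18 + 71 + 6 = 276
COOP2 = 199 / 276 = 0.7210

72.1%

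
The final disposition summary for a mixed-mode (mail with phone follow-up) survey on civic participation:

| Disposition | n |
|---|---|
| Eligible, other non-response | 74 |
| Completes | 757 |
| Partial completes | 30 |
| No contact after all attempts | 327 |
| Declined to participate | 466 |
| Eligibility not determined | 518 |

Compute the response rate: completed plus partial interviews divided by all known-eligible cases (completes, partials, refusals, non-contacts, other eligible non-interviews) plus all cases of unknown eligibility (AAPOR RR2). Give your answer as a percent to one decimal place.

Top: 757 + 30 = 787
Base: 757 + 30 + 466 + 327 + 74 + 518 = 2172
RR2 = 787 / 2172 = 0.3623

36.2%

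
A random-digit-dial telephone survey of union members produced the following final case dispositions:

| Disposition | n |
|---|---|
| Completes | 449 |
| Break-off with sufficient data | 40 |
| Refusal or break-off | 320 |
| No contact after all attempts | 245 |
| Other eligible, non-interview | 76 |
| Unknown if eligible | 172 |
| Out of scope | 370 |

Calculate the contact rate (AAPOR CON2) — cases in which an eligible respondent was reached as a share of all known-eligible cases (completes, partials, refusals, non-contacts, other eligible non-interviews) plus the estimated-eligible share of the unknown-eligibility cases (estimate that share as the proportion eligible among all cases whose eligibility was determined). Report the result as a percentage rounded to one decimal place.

70.3%

Numerator: 449 + 40 + 320 + 76 = 885
Eligible (known): 449 + 40 + 320 + 245 + 76 = 1130
e = 1130 / (1130 + 370) = 1130 / 1500 = 0.7533
Eligible share of unknowns: 0.7533 × 172 = 129.57
Denominator: 1130 + 129.57 = 1259.57
CON2 = 885 / 1259.57 = 0.7026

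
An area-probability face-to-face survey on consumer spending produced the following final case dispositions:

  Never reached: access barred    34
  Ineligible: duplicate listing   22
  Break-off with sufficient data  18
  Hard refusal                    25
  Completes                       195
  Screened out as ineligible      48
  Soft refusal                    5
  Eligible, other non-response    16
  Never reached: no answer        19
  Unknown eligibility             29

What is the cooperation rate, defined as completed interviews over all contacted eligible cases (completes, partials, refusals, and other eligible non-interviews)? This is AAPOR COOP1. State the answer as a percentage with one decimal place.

75.3%

Refusals = 25 + 5 = 30
No answer / not reached = 19 + 34 = 53
Out of scope = 48 + 22 = 70
Num: 195
Denom: 195 + 18 + 30 + 16 = 259
COOP1 = 195 / 259 = 0.7529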